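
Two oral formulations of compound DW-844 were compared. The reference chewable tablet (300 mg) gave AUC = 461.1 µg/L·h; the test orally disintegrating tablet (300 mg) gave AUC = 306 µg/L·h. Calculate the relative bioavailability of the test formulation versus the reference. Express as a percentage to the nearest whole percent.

F_rel = 66%

F_rel = (AUC_test/D_test) / (AUC_ref/D_ref)
      = (306/300) / (461.1/300)
      = 1.02 / 1.537 = 0.6636 = 66.36%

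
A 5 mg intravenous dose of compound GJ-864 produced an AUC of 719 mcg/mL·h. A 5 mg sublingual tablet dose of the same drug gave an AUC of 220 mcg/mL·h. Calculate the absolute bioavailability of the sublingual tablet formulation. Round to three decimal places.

F = (AUC_ev / D_ev) / (AUC_iv / D_iv)
  = (220/5) / (719/5)
  = 44 / 143.8 = 0.3060

F = 0.306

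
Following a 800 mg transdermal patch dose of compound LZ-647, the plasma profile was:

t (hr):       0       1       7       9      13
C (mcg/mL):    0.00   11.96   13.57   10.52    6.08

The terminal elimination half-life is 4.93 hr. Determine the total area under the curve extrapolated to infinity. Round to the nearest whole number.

Trapezoidal AUC_0→13:
  [0→1]: (0.00+11.96)/2 × 1 = 5.98
  [1→7]: (11.96+13.57)/2 × 6 = 76.59
  [7→9]: (13.57+10.52)/2 × 2 = 24.09
  [9→13]: (10.52+6.08)/2 × 4 = 33.2
  Sum = 139.86 mcg/mL·hr
k_e = ln2 / t½ = 0.693147 / 4.93 = 0.1406 hr^-1
Extrapolated tail: C_last / k_e = 6.08 / 0.1406 = 43.243
AUC_0→∞ = 139.86 + 43.243 = 183.103 mcg/mL·hr

AUC = 183 mcg/mL·hr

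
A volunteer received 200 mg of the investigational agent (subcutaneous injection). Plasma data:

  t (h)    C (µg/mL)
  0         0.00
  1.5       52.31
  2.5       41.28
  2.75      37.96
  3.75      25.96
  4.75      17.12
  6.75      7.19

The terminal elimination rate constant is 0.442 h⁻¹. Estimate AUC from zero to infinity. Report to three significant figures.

Trapezoidal AUC_0→6.75:
  [0→1.5]: (0.00+52.31)/2 × 1.5 = 39.2325
  [1.5→2.5]: (52.31+41.28)/2 × 1 = 46.795
  [2.5→2.75]: (41.28+37.96)/2 × 0.25 = 9.905
  [2.75→3.75]: (37.96+25.96)/2 × 1 = 31.96
  [3.75→4.75]: (25.96+17.12)/2 × 1 = 21.54
  [4.75→6.75]: (17.12+7.19)/2 × 2 = 24.31
  Sum = 173.7425 µg/mL·h
Extrapolated tail: C_last / k_e = 7.19 / 0.442 = 16.267
AUC_0→∞ = 173.7425 + 16.267 = 190.0095 µg/mL·h

AUC = 190 µg/mL·h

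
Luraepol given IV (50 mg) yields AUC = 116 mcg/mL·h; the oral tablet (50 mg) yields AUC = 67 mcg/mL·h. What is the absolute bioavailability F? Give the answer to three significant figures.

F = (AUC_ev / D_ev) / (AUC_iv / D_iv)
  = (67/50) / (116/50)
  = 1.34 / 2.32 = 0.5776

F = 0.578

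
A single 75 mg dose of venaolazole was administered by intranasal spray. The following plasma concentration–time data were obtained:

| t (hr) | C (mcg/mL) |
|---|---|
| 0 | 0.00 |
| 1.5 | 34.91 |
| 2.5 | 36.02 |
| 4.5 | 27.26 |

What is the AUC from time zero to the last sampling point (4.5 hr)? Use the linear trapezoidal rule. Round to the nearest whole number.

Trapezoidal AUC_0→4.5:
  [0→1.5]: (0.00+34.91)/2 × 1.5 = 26.1825
  [1.5→2.5]: (34.91+36.02)/2 × 1 = 35.465
  [2.5→4.5]: (36.02+27.26)/2 × 2 = 63.28
  Sum = 124.9275 mcg/mL·hr

AUC = 125 mcg/mL·hr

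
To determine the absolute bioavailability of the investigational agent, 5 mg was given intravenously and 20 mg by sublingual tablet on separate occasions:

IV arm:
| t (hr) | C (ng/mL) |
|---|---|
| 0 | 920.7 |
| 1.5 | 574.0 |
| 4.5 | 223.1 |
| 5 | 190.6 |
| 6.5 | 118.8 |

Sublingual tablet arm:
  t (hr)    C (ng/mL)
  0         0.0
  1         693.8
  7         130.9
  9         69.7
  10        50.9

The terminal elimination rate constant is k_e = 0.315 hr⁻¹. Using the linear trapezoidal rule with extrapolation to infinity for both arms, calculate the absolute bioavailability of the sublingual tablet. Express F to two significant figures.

Trapezoidal AUC_0→6.5 (IV):
  [0→1.5]: (920.7+574.0)/2 × 1.5 = 1121.025
  [1.5→4.5]: (574.0+223.1)/2 × 3 = 1195.65
  [4.5→5]: (223.1+190.6)/2 × 0.5 = 103.425
  [5→6.5]: (190.6+118.8)/2 × 1.5 = 232.05
  Sum = 2652.15 ng/mL·hr
IV tail: 118.8/0.315 = 377.143; AUC_iv,0→∞ = 2652.15 + 377.143 = 3029.293 ng/mL·hr
Trapezoidal AUC_0→10 (sublingual tablet):
  [0→1]: (0.0+693.8)/2 × 1 = 346.9
  [1→7]: (693.8+130.9)/2 × 6 = 2474.1
  [7→9]: (130.9+69.7)/2 × 2 = 200.6
  [9→10]: (69.7+50.9)/2 × 1 = 60.3
  Sum = 3081.9 ng/mL·hr
sublingual tablet tail: 50.9/0.315 = 161.587; AUC_ev,0→∞ = 3081.9 + 161.587 = 3243.487 ng/mL·hr
F = (AUC_ev/D_ev)/(AUC_iv/D_iv) = (3243.487/20)/(3029.293/5) = 162.17435/605.8586 = 0.2677

F = 0.27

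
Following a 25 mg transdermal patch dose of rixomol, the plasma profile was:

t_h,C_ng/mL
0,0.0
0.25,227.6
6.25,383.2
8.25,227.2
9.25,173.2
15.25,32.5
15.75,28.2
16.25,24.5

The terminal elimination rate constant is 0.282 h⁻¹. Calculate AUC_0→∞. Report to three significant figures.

AUC = 3400 ng/mL·h

Trapezoidal AUC_0→16.25:
  [0→0.25]: (0.0+227.6)/2 × 0.25 = 28.45
  [0.25→6.25]: (227.6+383.2)/2 × 6 = 1832.4
  [6.25→8.25]: (383.2+227.2)/2 × 2 = 610.4
  [8.25→9.25]: (227.2+173.2)/2 × 1 = 200.2
  [9.25→15.25]: (173.2+32.5)/2 × 6 = 617.1
  [15.25→15.75]: (32.5+28.2)/2 × 0.5 = 15.175
  [15.75→16.25]: (28.2+24.5)/2 × 0.5 = 13.175
  Sum = 3316.9 ng/mL·h
Extrapolated tail: C_last / k_e = 24.5 / 0.282 = 86.879
AUC_0→∞ = 3316.9 + 86.879 = 3403.779 ng/mL·h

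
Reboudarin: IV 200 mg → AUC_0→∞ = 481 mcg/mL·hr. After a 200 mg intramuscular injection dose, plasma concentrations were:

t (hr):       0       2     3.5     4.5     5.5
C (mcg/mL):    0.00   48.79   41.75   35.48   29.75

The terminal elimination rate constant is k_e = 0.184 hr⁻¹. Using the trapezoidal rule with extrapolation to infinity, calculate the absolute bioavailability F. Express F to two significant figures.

Trapezoidal AUC_0→5.5 (intramuscular injection):
  [0→2]: (0.00+48.79)/2 × 2 = 48.79
  [2→3.5]: (48.79+41.75)/2 × 1.5 = 67.905
  [3.5→4.5]: (41.75+35.48)/2 × 1 = 38.615
  [4.5→5.5]: (35.48+29.75)/2 × 1 = 32.615
  Sum = 187.925 mcg/mL·hr
Tail: C_last/k_e = 29.75/0.184 = 161.685
AUC_0→∞ (intramuscular injection) = 187.925 + 161.685 = 349.61 mcg/mL·hr
F = (AUC_ev/D_ev)/(AUC_iv/D_iv) = (349.61/200)/(481/200) = 1.74805/2.405 = 0.7268

F = 0.73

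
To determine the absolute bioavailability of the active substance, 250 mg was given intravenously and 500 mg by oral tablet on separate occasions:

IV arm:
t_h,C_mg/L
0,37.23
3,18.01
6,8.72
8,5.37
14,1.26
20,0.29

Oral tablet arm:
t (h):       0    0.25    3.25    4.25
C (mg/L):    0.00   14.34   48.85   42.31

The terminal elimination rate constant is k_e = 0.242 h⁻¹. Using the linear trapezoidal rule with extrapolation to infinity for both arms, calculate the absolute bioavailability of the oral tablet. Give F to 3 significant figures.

Trapezoidal AUC_0→20 (IV):
  [0→3]: (37.23+18.01)/2 × 3 = 82.86
  [3→6]: (18.01+8.72)/2 × 3 = 40.095
  [6→8]: (8.72+5.37)/2 × 2 = 14.09
  [8→14]: (5.37+1.26)/2 × 6 = 19.89
  [14→20]: (1.26+0.29)/2 × 6 = 4.65
  Sum = 161.585 mg/L·h
IV tail: 0.29/0.242 = 1.198; AUC_iv,0→∞ = 161.585 + 1.198 = 162.783 mg/L·h
Trapezoidal AUC_0→4.25 (oral tablet):
  [0→0.25]: (0.00+14.34)/2 × 0.25 = 1.7925
  [0.25→3.25]: (14.34+48.85)/2 × 3 = 94.785
  [3.25→4.25]: (48.85+42.31)/2 × 1 = 45.58
  Sum = 142.1575 mg/L·h
oral tablet tail: 42.31/0.242 = 174.835; AUC_ev,0→∞ = 142.1575 + 174.835 = 316.9925 mg/L·h
F = (AUC_ev/D_ev)/(AUC_iv/D_iv) = (316.9925/500)/(162.783/250) = 0.633985/0.651132 = 0.9737

F = 0.974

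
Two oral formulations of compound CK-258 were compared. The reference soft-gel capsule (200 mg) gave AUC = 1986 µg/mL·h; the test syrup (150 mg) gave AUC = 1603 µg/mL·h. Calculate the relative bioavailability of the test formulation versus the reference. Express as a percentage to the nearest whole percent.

F_rel = (AUC_test/D_test) / (AUC_ref/D_ref)
      = (1603/150) / (1986/200)
      = 10.6867 / 9.93 = 1.0762 = 107.62%

F_rel = 108%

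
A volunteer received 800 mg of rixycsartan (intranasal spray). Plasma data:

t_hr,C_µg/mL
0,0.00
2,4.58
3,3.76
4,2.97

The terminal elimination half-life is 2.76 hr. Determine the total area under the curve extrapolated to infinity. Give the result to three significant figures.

Trapezoidal AUC_0→4:
  [0→2]: (0.00+4.58)/2 × 2 = 4.58
  [2→3]: (4.58+3.76)/2 × 1 = 4.17
  [3→4]: (3.76+2.97)/2 × 1 = 3.365
  Sum = 12.115 µg/mL·hr
k_e = ln2 / t½ = 0.693147 / 2.76 = 0.2511 hr^-1
Extrapolated tail: C_last / k_e = 2.97 / 0.2511 = 11.828
AUC_0→∞ = 12.115 + 11.828 = 23.943 µg/mL·hr

AUC = 23.9 µg/mL·hr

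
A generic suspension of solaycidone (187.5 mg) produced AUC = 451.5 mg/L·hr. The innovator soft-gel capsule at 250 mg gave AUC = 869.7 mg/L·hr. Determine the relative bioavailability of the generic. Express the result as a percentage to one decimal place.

F_rel = (AUC_test/D_test) / (AUC_ref/D_ref)
      = (451.5/187.5) / (869.7/250)
      = 2.408 / 3.4788 = 0.6922 = 69.22%

F_rel = 69.2%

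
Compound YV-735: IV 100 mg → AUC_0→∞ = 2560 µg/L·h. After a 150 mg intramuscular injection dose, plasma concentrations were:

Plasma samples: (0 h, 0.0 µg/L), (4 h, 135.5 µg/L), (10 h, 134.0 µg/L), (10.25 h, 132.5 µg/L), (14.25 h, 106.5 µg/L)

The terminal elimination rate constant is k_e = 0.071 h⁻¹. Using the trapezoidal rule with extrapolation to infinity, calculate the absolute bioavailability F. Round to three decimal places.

F = 0.805

Trapezoidal AUC_0→14.25 (intramuscular injection):
  [0→4]: (0.0+135.5)/2 × 4 = 271.0
  [4→10]: (135.5+134.0)/2 × 6 = 808.5
  [10→10.25]: (134.0+132.5)/2 × 0.25 = 33.3125
  [10.25→14.25]: (132.5+106.5)/2 × 4 = 478.0
  Sum = 1590.8125 µg/L·h
Tail: C_last/k_e = 106.5/0.071 = 1500.000
AUC_0→∞ (intramuscular injection) = 1590.8125 + 1500.000 = 3090.8125 µg/L·h
F = (AUC_ev/D_ev)/(AUC_iv/D_iv) = (3090.8125/150)/(2560/100) = 20.6054/25.6 = 0.8049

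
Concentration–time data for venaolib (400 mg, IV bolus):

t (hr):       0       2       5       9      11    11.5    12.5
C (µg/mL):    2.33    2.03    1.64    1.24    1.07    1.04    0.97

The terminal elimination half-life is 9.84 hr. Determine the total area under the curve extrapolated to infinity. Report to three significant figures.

AUC = 33.2 µg/mL·hr

Trapezoidal AUC_0→12.5:
  [0→2]: (2.33+2.03)/2 × 2 = 4.36
  [2→5]: (2.03+1.64)/2 × 3 = 5.505
  [5→9]: (1.64+1.24)/2 × 4 = 5.76
  [9→11]: (1.24+1.07)/2 × 2 = 2.31
  [11→11.5]: (1.07+1.04)/2 × 0.5 = 0.5275
  [11.5→12.5]: (1.04+0.97)/2 × 1 = 1.005
  Sum = 19.4675 µg/mL·hr
k_e = ln2 / t½ = 0.693147 / 9.84 = 0.0704 hr^-1
Extrapolated tail: C_last / k_e = 0.97 / 0.0704 = 13.778
AUC_0→∞ = 19.4675 + 13.778 = 33.2455 µg/mL·hr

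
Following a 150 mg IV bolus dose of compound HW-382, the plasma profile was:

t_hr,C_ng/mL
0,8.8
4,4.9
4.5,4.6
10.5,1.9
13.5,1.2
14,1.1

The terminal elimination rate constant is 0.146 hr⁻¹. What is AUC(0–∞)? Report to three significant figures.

Trapezoidal AUC_0→14:
  [0→4]: (8.8+4.9)/2 × 4 = 27.4
  [4→4.5]: (4.9+4.6)/2 × 0.5 = 2.375
  [4.5→10.5]: (4.6+1.9)/2 × 6 = 19.5
  [10.5→13.5]: (1.9+1.2)/2 × 3 = 4.65
  [13.5→14]: (1.2+1.1)/2 × 0.5 = 0.575
  Sum = 54.5 ng/mL·hr
Extrapolated tail: C_last / k_e = 1.1 / 0.146 = 7.534
AUC_0→∞ = 54.5 + 7.534 = 62.034 ng/mL·hr

AUC = 62.0 ng/mL·hr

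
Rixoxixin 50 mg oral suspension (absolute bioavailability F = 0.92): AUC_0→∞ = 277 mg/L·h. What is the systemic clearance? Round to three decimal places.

CL = 0.166 L/h

CL = F × Dose / AUC_0→∞
   = 0.92 × 50 / 277 = 0.166065 L/h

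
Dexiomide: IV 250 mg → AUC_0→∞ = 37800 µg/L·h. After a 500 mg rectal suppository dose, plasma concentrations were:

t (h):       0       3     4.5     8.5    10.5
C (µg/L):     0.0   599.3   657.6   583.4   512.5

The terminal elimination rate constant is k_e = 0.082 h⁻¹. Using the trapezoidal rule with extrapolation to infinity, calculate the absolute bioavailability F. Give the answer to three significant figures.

F = 0.154

Trapezoidal AUC_0→10.5 (rectal suppository):
  [0→3]: (0.0+599.3)/2 × 3 = 898.95
  [3→4.5]: (599.3+657.6)/2 × 1.5 = 942.675
  [4.5→8.5]: (657.6+583.4)/2 × 4 = 2482.0
  [8.5→10.5]: (583.4+512.5)/2 × 2 = 1095.9
  Sum = 5419.525 µg/L·h
Tail: C_last/k_e = 512.5/0.082 = 6250.000
AUC_0→∞ (rectal suppository) = 5419.525 + 6250.000 = 11669.525 µg/L·h
F = (AUC_ev/D_ev)/(AUC_iv/D_iv) = (11669.525/500)/(37800/250) = 23.33905/151.2 = 0.1544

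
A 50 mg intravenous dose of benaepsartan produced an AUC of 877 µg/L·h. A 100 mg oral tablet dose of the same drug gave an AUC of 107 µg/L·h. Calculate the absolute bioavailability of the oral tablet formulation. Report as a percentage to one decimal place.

F = (AUC_ev / D_ev) / (AUC_iv / D_iv)
  = (107/100) / (877/50)
  = 1.07 / 17.54 = 0.0610
  = 6.10%

F = 6.1%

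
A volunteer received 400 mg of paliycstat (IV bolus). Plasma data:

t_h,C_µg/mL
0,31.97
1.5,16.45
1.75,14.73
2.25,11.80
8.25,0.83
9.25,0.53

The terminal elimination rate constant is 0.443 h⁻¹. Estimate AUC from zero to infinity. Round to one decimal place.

Trapezoidal AUC_0→9.25:
  [0→1.5]: (31.97+16.45)/2 × 1.5 = 36.315
  [1.5→1.75]: (16.45+14.73)/2 × 0.25 = 3.8975
  [1.75→2.25]: (14.73+11.80)/2 × 0.5 = 6.6325
  [2.25→8.25]: (11.80+0.83)/2 × 6 = 37.89
  [8.25→9.25]: (0.83+0.53)/2 × 1 = 0.68
  Sum = 85.415 µg/mL·h
Extrapolated tail: C_last / k_e = 0.53 / 0.443 = 1.196
AUC_0→∞ = 85.415 + 1.196 = 86.611 µg/mL·h

AUC = 86.6 µg/mL·h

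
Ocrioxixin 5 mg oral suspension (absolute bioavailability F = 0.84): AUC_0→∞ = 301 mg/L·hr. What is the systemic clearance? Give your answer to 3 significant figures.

CL = F × Dose / AUC_0→∞
   = 0.84 × 5 / 301 = 0.0139535 L/hr

CL = 0.0140 L/hr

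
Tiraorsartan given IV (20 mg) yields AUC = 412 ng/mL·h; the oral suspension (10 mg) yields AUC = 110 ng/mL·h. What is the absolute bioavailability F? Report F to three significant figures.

F = (AUC_ev / D_ev) / (AUC_iv / D_iv)
  = (110/10) / (412/20)
  = 11 / 20.6 = 0.5340

F = 0.534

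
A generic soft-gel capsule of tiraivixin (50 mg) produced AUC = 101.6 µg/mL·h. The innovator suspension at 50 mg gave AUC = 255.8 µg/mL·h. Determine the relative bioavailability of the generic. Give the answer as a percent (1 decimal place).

F_rel = 39.7%

F_rel = (AUC_test/D_test) / (AUC_ref/D_ref)
      = (101.6/50) / (255.8/50)
      = 2.032 / 5.116 = 0.3972 = 39.72%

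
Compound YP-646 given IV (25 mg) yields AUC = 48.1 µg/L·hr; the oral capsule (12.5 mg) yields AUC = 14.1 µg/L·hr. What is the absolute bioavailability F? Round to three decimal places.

F = 0.586

F = (AUC_ev / D_ev) / (AUC_iv / D_iv)
  = (14.1/12.5) / (48.1/25)
  = 1.128 / 1.924 = 0.5863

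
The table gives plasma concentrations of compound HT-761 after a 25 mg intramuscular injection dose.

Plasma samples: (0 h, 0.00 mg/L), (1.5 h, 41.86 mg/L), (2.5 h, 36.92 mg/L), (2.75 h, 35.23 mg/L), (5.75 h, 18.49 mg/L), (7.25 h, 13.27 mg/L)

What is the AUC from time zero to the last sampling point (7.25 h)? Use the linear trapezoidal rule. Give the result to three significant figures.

AUC = 184 mg/L·h

Trapezoidal AUC_0→7.25:
  [0→1.5]: (0.00+41.86)/2 × 1.5 = 31.395
  [1.5→2.5]: (41.86+36.92)/2 × 1 = 39.39
  [2.5→2.75]: (36.92+35.23)/2 × 0.25 = 9.01875
  [2.75→5.75]: (35.23+18.49)/2 × 3 = 80.58
  [5.75→7.25]: (18.49+13.27)/2 × 1.5 = 23.82
  Sum = 184.20375 mg/L·h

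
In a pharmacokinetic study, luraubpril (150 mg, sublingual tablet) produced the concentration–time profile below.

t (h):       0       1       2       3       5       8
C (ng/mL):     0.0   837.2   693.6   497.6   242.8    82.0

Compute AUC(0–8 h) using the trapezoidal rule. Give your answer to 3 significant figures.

AUC = 3010 ng/mL·h

Trapezoidal AUC_0→8:
  [0→1]: (0.0+837.2)/2 × 1 = 418.6
  [1→2]: (837.2+693.6)/2 × 1 = 765.4
  [2→3]: (693.6+497.6)/2 × 1 = 595.6
  [3→5]: (497.6+242.8)/2 × 2 = 740.4
  [5→8]: (242.8+82.0)/2 × 3 = 487.2
  Sum = 3007.2 ng/mL·h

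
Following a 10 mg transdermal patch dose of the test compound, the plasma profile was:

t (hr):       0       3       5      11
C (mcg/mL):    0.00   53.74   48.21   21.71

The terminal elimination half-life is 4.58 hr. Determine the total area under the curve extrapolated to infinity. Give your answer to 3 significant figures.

Trapezoidal AUC_0→11:
  [0→3]: (0.00+53.74)/2 × 3 = 80.61
  [3→5]: (53.74+48.21)/2 × 2 = 101.95
  [5→11]: (48.21+21.71)/2 × 6 = 209.76
  Sum = 392.32 mcg/mL·hr
k_e = ln2 / t½ = 0.693147 / 4.58 = 0.1513 hr^-1
Extrapolated tail: C_last / k_e = 21.71 / 0.1513 = 143.490
AUC_0→∞ = 392.32 + 143.490 = 535.81 mcg/mL·hr

AUC = 536 mcg/mL·hr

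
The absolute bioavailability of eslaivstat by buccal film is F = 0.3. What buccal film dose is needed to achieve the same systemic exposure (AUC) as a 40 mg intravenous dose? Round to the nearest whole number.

D_buccal = 133 mg

For equal systemic exposure: F × D_ev = D_iv
D_ev = D_iv / F = 40 / 0.3 = 133.333 mg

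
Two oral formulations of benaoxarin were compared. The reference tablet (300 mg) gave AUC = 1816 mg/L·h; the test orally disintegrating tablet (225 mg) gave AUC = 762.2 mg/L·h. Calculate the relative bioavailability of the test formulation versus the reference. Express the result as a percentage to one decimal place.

F_rel = 56.0%

F_rel = (AUC_test/D_test) / (AUC_ref/D_ref)
      = (762.2/225) / (1816/300)
      = 3.38756 / 6.05333 = 0.5596 = 55.96%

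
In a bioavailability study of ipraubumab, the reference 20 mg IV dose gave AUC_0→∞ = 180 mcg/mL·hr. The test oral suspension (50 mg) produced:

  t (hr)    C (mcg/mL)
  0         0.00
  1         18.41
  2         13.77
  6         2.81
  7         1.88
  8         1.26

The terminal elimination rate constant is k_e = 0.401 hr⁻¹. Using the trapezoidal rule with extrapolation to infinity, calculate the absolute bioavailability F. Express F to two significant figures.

F = 0.15

Trapezoidal AUC_0→8 (oral suspension):
  [0→1]: (0.00+18.41)/2 × 1 = 9.205
  [1→2]: (18.41+13.77)/2 × 1 = 16.09
  [2→6]: (13.77+2.81)/2 × 4 = 33.16
  [6→7]: (2.81+1.88)/2 × 1 = 2.345
  [7→8]: (1.88+1.26)/2 × 1 = 1.57
  Sum = 62.37 mcg/mL·hr
Tail: C_last/k_e = 1.26/0.401 = 3.142
AUC_0→∞ (oral suspension) = 62.37 + 3.142 = 65.512 mcg/mL·hr
F = (AUC_ev/D_ev)/(AUC_iv/D_iv) = (65.512/50)/(180/20) = 1.31024/9 = 0.1456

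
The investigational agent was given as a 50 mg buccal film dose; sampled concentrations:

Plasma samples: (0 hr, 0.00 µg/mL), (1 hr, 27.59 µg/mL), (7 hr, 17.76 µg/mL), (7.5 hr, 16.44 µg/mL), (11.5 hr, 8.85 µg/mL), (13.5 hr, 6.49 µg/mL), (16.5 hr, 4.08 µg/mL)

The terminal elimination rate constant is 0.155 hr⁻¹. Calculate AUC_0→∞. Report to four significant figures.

AUC = 266.5 µg/mL·hr

Trapezoidal AUC_0→16.5:
  [0→1]: (0.00+27.59)/2 × 1 = 13.795
  [1→7]: (27.59+17.76)/2 × 6 = 136.05
  [7→7.5]: (17.76+16.44)/2 × 0.5 = 8.55
  [7.5→11.5]: (16.44+8.85)/2 × 4 = 50.58
  [11.5→13.5]: (8.85+6.49)/2 × 2 = 15.34
  [13.5→16.5]: (6.49+4.08)/2 × 3 = 15.855
  Sum = 240.17 µg/mL·hr
Extrapolated tail: C_last / k_e = 4.08 / 0.155 = 26.323
AUC_0→∞ = 240.17 + 26.323 = 266.493 µg/mL·hr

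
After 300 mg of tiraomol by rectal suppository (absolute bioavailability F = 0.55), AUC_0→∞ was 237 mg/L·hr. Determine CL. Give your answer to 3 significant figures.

CL = 0.696 L/hr

CL = F × Dose / AUC_0→∞
   = 0.55 × 300 / 237 = 0.696203 L/hr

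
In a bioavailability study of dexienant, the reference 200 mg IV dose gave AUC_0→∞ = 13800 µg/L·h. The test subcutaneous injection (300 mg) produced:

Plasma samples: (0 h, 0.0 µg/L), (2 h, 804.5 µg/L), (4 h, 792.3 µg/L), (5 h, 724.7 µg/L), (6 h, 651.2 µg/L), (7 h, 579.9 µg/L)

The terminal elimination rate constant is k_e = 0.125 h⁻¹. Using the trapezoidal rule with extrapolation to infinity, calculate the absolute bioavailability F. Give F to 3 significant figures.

Trapezoidal AUC_0→7 (subcutaneous injection):
  [0→2]: (0.0+804.5)/2 × 2 = 804.5
  [2→4]: (804.5+792.3)/2 × 2 = 1596.8
  [4→5]: (792.3+724.7)/2 × 1 = 758.5
  [5→6]: (724.7+651.2)/2 × 1 = 687.95
  [6→7]: (651.2+579.9)/2 × 1 = 615.55
  Sum = 4463.3 µg/L·h
Tail: C_last/k_e = 579.9/0.125 = 4639.200
AUC_0→∞ (subcutaneous injection) = 4463.3 + 4639.200 = 9102.5 µg/L·h
F = (AUC_ev/D_ev)/(AUC_iv/D_iv) = (9102.5/300)/(13800/200) = 30.3417/69 = 0.4397

F = 0.440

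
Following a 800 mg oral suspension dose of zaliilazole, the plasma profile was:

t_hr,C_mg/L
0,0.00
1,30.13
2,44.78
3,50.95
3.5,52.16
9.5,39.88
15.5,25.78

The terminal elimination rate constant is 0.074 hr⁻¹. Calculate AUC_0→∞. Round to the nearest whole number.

AUC = 948 mg/L·hr

Trapezoidal AUC_0→15.5:
  [0→1]: (0.00+30.13)/2 × 1 = 15.065
  [1→2]: (30.13+44.78)/2 × 1 = 37.455
  [2→3]: (44.78+50.95)/2 × 1 = 47.865
  [3→3.5]: (50.95+52.16)/2 × 0.5 = 25.7775
  [3.5→9.5]: (52.16+39.88)/2 × 6 = 276.12
  [9.5→15.5]: (39.88+25.78)/2 × 6 = 196.98
  Sum = 599.2625 mg/L·hr
Extrapolated tail: C_last / k_e = 25.78 / 0.074 = 348.378
AUC_0→∞ = 599.2625 + 348.378 = 947.6405 mg/L·hr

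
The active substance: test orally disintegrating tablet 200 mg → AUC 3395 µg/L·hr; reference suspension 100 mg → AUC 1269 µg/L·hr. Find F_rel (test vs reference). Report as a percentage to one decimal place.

F_rel = 133.8%

F_rel = (AUC_test/D_test) / (AUC_ref/D_ref)
      = (3395/200) / (1269/100)
      = 16.975 / 12.69 = 1.3377 = 133.77%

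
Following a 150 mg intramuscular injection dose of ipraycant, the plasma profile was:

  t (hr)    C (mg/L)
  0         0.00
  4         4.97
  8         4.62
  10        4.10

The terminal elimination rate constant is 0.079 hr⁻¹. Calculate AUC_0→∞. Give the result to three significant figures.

Trapezoidal AUC_0→10:
  [0→4]: (0.00+4.97)/2 × 4 = 9.94
  [4→8]: (4.97+4.62)/2 × 4 = 19.18
  [8→10]: (4.62+4.10)/2 × 2 = 8.72
  Sum = 37.84 mg/L·hr
Extrapolated tail: C_last / k_e = 4.10 / 0.079 = 51.899
AUC_0→∞ = 37.84 + 51.899 = 89.739 mg/L·hr

AUC = 89.7 mg/L·hr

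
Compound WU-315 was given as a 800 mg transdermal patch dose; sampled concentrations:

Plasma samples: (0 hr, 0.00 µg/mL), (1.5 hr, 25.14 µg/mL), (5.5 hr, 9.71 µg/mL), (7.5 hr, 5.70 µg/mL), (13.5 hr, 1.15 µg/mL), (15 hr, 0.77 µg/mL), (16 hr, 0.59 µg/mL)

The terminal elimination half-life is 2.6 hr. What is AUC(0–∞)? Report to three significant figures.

AUC = 129 µg/mL·hr

Trapezoidal AUC_0→16:
  [0→1.5]: (0.00+25.14)/2 × 1.5 = 18.855
  [1.5→5.5]: (25.14+9.71)/2 × 4 = 69.7
  [5.5→7.5]: (9.71+5.70)/2 × 2 = 15.41
  [7.5→13.5]: (5.70+1.15)/2 × 6 = 20.55
  [13.5→15]: (1.15+0.77)/2 × 1.5 = 1.44
  [15→16]: (0.77+0.59)/2 × 1 = 0.68
  Sum = 126.635 µg/mL·hr
k_e = ln2 / t½ = 0.693147 / 2.6 = 0.2666 hr^-1
Extrapolated tail: C_last / k_e = 0.59 / 0.2666 = 2.213
AUC_0→∞ = 126.635 + 2.213 = 128.848 µg/mL·hr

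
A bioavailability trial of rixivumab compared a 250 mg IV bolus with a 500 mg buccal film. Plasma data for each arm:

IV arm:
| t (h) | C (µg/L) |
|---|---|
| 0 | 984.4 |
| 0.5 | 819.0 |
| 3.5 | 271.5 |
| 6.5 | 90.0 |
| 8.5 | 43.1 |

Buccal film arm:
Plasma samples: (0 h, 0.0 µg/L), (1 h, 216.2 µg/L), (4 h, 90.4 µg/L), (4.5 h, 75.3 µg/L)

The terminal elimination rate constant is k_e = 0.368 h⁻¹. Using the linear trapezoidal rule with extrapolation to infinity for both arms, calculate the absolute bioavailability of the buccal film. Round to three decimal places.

Trapezoidal AUC_0→8.5 (IV):
  [0→0.5]: (984.4+819.0)/2 × 0.5 = 450.85
  [0.5→3.5]: (819.0+271.5)/2 × 3 = 1635.75
  [3.5→6.5]: (271.5+90.0)/2 × 3 = 542.25
  [6.5→8.5]: (90.0+43.1)/2 × 2 = 133.1
  Sum = 2761.95 µg/L·h
IV tail: 43.1/0.368 = 117.120; AUC_iv,0→∞ = 2761.95 + 117.120 = 2879.07 µg/L·h
Trapezoidal AUC_0→4.5 (buccal film):
  [0→1]: (0.0+216.2)/2 × 1 = 108.1
  [1→4]: (216.2+90.4)/2 × 3 = 459.9
  [4→4.5]: (90.4+75.3)/2 × 0.5 = 41.425
  Sum = 609.425 µg/L·h
buccal film tail: 75.3/0.368 = 204.620; AUC_ev,0→∞ = 609.425 + 204.620 = 814.045 µg/L·h
F = (AUC_ev/D_ev)/(AUC_iv/D_iv) = (814.045/500)/(2879.07/250) = 1.62809/11.51628 = 0.1414

F = 0.141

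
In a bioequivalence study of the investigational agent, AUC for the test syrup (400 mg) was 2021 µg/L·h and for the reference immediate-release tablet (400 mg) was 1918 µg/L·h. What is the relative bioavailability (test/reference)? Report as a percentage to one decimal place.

F_rel = (AUC_test/D_test) / (AUC_ref/D_ref)
      = (2021/400) / (1918/400)
      = 5.0525 / 4.795 = 1.0537 = 105.37%

F_rel = 105.4%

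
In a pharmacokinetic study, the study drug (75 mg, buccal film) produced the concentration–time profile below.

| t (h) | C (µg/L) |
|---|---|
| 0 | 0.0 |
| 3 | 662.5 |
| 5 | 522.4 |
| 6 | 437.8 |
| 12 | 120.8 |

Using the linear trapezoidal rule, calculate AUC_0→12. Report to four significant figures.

AUC = 4335 µg/L·h

Trapezoidal AUC_0→12:
  [0→3]: (0.0+662.5)/2 × 3 = 993.75
  [3→5]: (662.5+522.4)/2 × 2 = 1184.9
  [5→6]: (522.4+437.8)/2 × 1 = 480.1
  [6→12]: (437.8+120.8)/2 × 6 = 1675.8
  Sum = 4334.55 µg/L·h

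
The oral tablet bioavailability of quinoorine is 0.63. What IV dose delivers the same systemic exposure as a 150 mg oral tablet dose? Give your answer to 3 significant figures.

Systemic exposure from an extravascular dose = F × D_ev, so the equivalent IV dose is F × D_ev.
D_iv = F × D_ev = 0.63 × 150 = 94.5 mg

D_iv = 94.5 mg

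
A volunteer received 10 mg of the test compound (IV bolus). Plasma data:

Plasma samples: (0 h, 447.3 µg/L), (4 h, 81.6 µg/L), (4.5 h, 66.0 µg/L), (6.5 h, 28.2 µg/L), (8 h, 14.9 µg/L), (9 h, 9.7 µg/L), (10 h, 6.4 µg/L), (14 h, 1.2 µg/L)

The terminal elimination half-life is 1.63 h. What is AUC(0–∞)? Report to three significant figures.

Trapezoidal AUC_0→14:
  [0→4]: (447.3+81.6)/2 × 4 = 1057.8
  [4→4.5]: (81.6+66.0)/2 × 0.5 = 36.9
  [4.5→6.5]: (66.0+28.2)/2 × 2 = 94.2
  [6.5→8]: (28.2+14.9)/2 × 1.5 = 32.325
  [8→9]: (14.9+9.7)/2 × 1 = 12.3
  [9→10]: (9.7+6.4)/2 × 1 = 8.05
  [10→14]: (6.4+1.2)/2 × 4 = 15.2
  Sum = 1256.775 µg/L·h
k_e = ln2 / t½ = 0.693147 / 1.63 = 0.4252 h^-1
Extrapolated tail: C_last / k_e = 1.2 / 0.4252 = 2.822
AUC_0→∞ = 1256.775 + 2.822 = 1259.597 µg/L·h

AUC = 1260 µg/L·h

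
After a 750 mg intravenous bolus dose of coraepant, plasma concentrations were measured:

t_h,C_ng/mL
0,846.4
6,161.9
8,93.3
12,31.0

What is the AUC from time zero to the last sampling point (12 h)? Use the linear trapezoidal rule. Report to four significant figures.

AUC = 3529 ng/mL·h

Trapezoidal AUC_0→12:
  [0→6]: (846.4+161.9)/2 × 6 = 3024.9
  [6→8]: (161.9+93.3)/2 × 2 = 255.2
  [8→12]: (93.3+31.0)/2 × 4 = 248.6
  Sum = 3528.7 ng/mL·h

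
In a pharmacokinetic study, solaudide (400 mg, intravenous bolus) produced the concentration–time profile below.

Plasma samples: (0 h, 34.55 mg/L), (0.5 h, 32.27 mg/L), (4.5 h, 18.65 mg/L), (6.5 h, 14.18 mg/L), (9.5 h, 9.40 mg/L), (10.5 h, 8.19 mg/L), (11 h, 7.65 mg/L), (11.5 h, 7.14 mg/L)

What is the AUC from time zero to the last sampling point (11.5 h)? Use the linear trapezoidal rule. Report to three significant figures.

Trapezoidal AUC_0→11.5:
  [0→0.5]: (34.55+32.27)/2 × 0.5 = 16.705
  [0.5→4.5]: (32.27+18.65)/2 × 4 = 101.84
  [4.5→6.5]: (18.65+14.18)/2 × 2 = 32.83
  [6.5→9.5]: (14.18+9.40)/2 × 3 = 35.37
  [9.5→10.5]: (9.40+8.19)/2 × 1 = 8.795
  [10.5→11]: (8.19+7.65)/2 × 0.5 = 3.96
  [11→11.5]: (7.65+7.14)/2 × 0.5 = 3.6975
  Sum = 203.1975 mg/L·h

AUC = 203 mg/L·h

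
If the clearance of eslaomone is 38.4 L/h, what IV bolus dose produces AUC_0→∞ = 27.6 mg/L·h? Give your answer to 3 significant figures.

Dose_iv = CL × AUC_0→∞
     = 38.4 × 27.6 = 1059.84 mg

Dose = 1060 mg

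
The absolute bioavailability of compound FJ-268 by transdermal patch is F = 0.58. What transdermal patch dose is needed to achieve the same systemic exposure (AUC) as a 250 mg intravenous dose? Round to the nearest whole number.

D_transdermal = 431 mg

For equal systemic exposure: F × D_ev = D_iv
D_ev = D_iv / F = 250 / 0.58 = 431.034 mg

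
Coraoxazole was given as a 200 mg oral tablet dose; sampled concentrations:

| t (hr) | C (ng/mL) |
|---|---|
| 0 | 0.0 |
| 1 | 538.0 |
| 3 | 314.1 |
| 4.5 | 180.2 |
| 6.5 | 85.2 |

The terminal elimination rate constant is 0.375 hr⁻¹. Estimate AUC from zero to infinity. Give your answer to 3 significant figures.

Trapezoidal AUC_0→6.5:
  [0→1]: (0.0+538.0)/2 × 1 = 269.0
  [1→3]: (538.0+314.1)/2 × 2 = 852.1
  [3→4.5]: (314.1+180.2)/2 × 1.5 = 370.725
  [4.5→6.5]: (180.2+85.2)/2 × 2 = 265.4
  Sum = 1757.225 ng/mL·hr
Extrapolated tail: C_last / k_e = 85.2 / 0.375 = 227.200
AUC_0→∞ = 1757.225 + 227.200 = 1984.425 ng/mL·hr

AUC = 1980 ng/mL·hr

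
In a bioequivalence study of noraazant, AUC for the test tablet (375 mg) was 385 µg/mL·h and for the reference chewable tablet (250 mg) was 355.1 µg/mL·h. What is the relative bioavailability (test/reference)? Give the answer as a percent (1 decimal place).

F_rel = (AUC_test/D_test) / (AUC_ref/D_ref)
      = (385/375) / (355.1/250)
      = 1.02667 / 1.4204 = 0.7228 = 72.28%

F_rel = 72.3%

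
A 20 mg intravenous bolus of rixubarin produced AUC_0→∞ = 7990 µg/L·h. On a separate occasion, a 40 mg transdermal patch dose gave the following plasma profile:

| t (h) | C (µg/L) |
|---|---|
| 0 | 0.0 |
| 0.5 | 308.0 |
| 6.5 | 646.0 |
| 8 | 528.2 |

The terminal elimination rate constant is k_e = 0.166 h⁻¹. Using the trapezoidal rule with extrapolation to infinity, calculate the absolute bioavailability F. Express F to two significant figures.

Trapezoidal AUC_0→8 (transdermal patch):
  [0→0.5]: (0.0+308.0)/2 × 0.5 = 77.0
  [0.5→6.5]: (308.0+646.0)/2 × 6 = 2862.0
  [6.5→8]: (646.0+528.2)/2 × 1.5 = 880.65
  Sum = 3819.65 µg/L·h
Tail: C_last/k_e = 528.2/0.166 = 3181.928
AUC_0→∞ (transdermal patch) = 3819.65 + 3181.928 = 7001.578 µg/L·h
F = (AUC_ev/D_ev)/(AUC_iv/D_iv) = (7001.578/40)/(7990/20) = 175.03945/399.5 = 0.4381

F = 0.44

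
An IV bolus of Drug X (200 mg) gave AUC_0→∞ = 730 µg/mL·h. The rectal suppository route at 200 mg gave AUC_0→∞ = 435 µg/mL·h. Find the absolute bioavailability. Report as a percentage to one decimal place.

F = 59.6%

F = (AUC_ev / D_ev) / (AUC_iv / D_iv)
  = (435/200) / (730/200)
  = 2.175 / 3.65 = 0.5959
  = 59.59%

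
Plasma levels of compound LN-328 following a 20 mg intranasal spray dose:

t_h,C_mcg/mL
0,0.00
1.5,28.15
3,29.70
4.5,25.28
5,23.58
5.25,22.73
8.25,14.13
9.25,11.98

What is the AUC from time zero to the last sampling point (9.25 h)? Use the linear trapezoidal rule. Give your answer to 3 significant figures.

AUC = 192 mcg/mL·h

Trapezoidal AUC_0→9.25:
  [0→1.5]: (0.00+28.15)/2 × 1.5 = 21.1125
  [1.5→3]: (28.15+29.70)/2 × 1.5 = 43.3875
  [3→4.5]: (29.70+25.28)/2 × 1.5 = 41.235
  [4.5→5]: (25.28+23.58)/2 × 0.5 = 12.215
  [5→5.25]: (23.58+22.73)/2 × 0.25 = 5.78875
  [5.25→8.25]: (22.73+14.13)/2 × 3 = 55.29
  [8.25→9.25]: (14.13+11.98)/2 × 1 = 13.055
  Sum = 192.08375 mcg/mL·h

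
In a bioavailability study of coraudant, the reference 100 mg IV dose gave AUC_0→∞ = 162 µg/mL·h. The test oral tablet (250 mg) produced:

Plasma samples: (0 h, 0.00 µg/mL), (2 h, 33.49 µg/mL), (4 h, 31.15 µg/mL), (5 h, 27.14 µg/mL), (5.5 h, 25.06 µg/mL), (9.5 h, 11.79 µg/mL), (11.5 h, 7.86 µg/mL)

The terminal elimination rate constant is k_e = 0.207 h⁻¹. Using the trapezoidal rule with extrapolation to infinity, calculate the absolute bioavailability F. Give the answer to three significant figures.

Trapezoidal AUC_0→11.5 (oral tablet):
  [0→2]: (0.00+33.49)/2 × 2 = 33.49
  [2→4]: (33.49+31.15)/2 × 2 = 64.64
  [4→5]: (31.15+27.14)/2 × 1 = 29.145
  [5→5.5]: (27.14+25.06)/2 × 0.5 = 13.05
  [5.5→9.5]: (25.06+11.79)/2 × 4 = 73.7
  [9.5→11.5]: (11.79+7.86)/2 × 2 = 19.65
  Sum = 233.675 µg/mL·h
Tail: C_last/k_e = 7.86/0.207 = 37.971
AUC_0→∞ (oral tablet) = 233.675 + 37.971 = 271.646 µg/mL·h
F = (AUC_ev/D_ev)/(AUC_iv/D_iv) = (271.646/250)/(162/100) = 1.086584/1.62 = 0.6707

F = 0.671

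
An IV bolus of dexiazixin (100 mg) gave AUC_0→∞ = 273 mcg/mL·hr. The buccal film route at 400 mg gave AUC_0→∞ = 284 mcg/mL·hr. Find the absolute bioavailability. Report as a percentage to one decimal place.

F = (AUC_ev / D_ev) / (AUC_iv / D_iv)
  = (284/400) / (273/100)
  = 0.71 / 2.73 = 0.2601
  = 26.01%

F = 26.0%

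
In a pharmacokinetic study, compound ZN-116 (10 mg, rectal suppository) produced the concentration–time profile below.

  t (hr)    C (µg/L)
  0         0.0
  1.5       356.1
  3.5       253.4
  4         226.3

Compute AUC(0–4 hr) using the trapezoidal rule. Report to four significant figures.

Trapezoidal AUC_0→4:
  [0→1.5]: (0.0+356.1)/2 × 1.5 = 267.075
  [1.5→3.5]: (356.1+253.4)/2 × 2 = 609.5
  [3.5→4]: (253.4+226.3)/2 × 0.5 = 119.925
  Sum = 996.5 µg/L·hr

AUC = 996.5 µg/L·hr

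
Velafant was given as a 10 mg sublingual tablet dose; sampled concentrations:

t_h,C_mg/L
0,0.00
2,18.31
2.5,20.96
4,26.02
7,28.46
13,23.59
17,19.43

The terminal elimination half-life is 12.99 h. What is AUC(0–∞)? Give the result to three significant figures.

AUC = 751 mg/L·h

Trapezoidal AUC_0→17:
  [0→2]: (0.00+18.31)/2 × 2 = 18.31
  [2→2.5]: (18.31+20.96)/2 × 0.5 = 9.8175
  [2.5→4]: (20.96+26.02)/2 × 1.5 = 35.235
  [4→7]: (26.02+28.46)/2 × 3 = 81.72
  [7→13]: (28.46+23.59)/2 × 6 = 156.15
  [13→17]: (23.59+19.43)/2 × 4 = 86.04
  Sum = 387.2725 mg/L·h
k_e = ln2 / t½ = 0.693147 / 12.99 = 0.0534 h^-1
Extrapolated tail: C_last / k_e = 19.43 / 0.0534 = 363.858
AUC_0→∞ = 387.2725 + 363.858 = 751.1305 mg/L·h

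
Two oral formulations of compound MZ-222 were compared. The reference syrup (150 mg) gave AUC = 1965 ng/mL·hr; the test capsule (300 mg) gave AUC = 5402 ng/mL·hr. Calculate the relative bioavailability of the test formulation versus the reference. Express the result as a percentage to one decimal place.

F_rel = 137.5%

F_rel = (AUC_test/D_test) / (AUC_ref/D_ref)
      = (5402/300) / (1965/150)
      = 18.0067 / 13.1 = 1.3746 = 137.46%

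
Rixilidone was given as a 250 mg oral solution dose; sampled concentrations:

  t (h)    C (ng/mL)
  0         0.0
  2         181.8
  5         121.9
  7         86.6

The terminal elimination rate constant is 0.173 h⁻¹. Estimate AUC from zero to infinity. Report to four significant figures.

AUC = 1346 ng/mL·h

Trapezoidal AUC_0→7:
  [0→2]: (0.0+181.8)/2 × 2 = 181.8
  [2→5]: (181.8+121.9)/2 × 3 = 455.55
  [5→7]: (121.9+86.6)/2 × 2 = 208.5
  Sum = 845.85 ng/mL·h
Extrapolated tail: C_last / k_e = 86.6 / 0.173 = 500.578
AUC_0→∞ = 845.85 + 500.578 = 1346.428 ng/mL·h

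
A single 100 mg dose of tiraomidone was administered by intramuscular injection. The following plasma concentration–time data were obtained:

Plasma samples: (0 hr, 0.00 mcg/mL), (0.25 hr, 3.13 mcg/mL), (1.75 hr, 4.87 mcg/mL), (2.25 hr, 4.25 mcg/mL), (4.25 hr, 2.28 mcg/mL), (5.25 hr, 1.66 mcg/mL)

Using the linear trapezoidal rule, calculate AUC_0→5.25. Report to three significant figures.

Trapezoidal AUC_0→5.25:
  [0→0.25]: (0.00+3.13)/2 × 0.25 = 0.39125
  [0.25→1.75]: (3.13+4.87)/2 × 1.5 = 6.0
  [1.75→2.25]: (4.87+4.25)/2 × 0.5 = 2.28
  [2.25→4.25]: (4.25+2.28)/2 × 2 = 6.53
  [4.25→5.25]: (2.28+1.66)/2 × 1 = 1.97
  Sum = 17.17125 mcg/mL·hr

AUC = 17.2 mcg/mL·hr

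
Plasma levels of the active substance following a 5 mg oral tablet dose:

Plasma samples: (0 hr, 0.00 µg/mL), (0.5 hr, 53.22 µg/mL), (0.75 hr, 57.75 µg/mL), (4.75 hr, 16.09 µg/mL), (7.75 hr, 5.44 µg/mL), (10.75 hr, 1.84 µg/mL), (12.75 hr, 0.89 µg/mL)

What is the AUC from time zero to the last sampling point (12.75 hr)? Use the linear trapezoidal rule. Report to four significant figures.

Trapezoidal AUC_0→12.75:
  [0→0.5]: (0.00+53.22)/2 × 0.5 = 13.305
  [0.5→0.75]: (53.22+57.75)/2 × 0.25 = 13.87125
  [0.75→4.75]: (57.75+16.09)/2 × 4 = 147.68
  [4.75→7.75]: (16.09+5.44)/2 × 3 = 32.295
  [7.75→10.75]: (5.44+1.84)/2 × 3 = 10.92
  [10.75→12.75]: (1.84+0.89)/2 × 2 = 2.73
  Sum = 220.80125 µg/mL·hr

AUC = 220.8 µg/mL·hr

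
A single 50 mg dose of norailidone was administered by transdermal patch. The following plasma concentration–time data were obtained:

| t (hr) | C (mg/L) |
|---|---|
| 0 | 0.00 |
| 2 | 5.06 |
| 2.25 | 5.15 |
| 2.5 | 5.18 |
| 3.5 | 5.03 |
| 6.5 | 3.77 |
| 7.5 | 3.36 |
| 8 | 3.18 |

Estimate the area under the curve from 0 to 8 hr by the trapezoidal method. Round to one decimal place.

AUC = 31.1 mg/L·hr

Trapezoidal AUC_0→8:
  [0→2]: (0.00+5.06)/2 × 2 = 5.06
  [2→2.25]: (5.06+5.15)/2 × 0.25 = 1.27625
  [2.25→2.5]: (5.15+5.18)/2 × 0.25 = 1.29125
  [2.5→3.5]: (5.18+5.03)/2 × 1 = 5.105
  [3.5→6.5]: (5.03+3.77)/2 × 3 = 13.2
  [6.5→7.5]: (3.77+3.36)/2 × 1 = 3.565
  [7.5→8]: (3.36+3.18)/2 × 0.5 = 1.635
  Sum = 31.1325 mg/L·hr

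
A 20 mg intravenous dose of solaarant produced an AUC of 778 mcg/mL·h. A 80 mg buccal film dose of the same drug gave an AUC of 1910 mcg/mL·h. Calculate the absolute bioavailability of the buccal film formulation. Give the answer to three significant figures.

F = 0.614

F = (AUC_ev / D_ev) / (AUC_iv / D_iv)
  = (1910/80) / (778/20)
  = 23.875 / 38.9 = 0.6138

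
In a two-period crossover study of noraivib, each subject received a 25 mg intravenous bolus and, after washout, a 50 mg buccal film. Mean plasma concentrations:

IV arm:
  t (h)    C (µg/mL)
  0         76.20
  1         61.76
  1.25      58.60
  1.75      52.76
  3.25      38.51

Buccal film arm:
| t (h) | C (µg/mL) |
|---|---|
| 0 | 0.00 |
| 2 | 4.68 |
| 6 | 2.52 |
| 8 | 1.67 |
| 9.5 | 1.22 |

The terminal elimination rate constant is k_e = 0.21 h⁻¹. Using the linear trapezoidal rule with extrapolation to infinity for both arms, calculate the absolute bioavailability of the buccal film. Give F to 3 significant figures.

F = 0.0430

Trapezoidal AUC_0→3.25 (IV):
  [0→1]: (76.20+61.76)/2 × 1 = 68.98
  [1→1.25]: (61.76+58.60)/2 × 0.25 = 15.045
  [1.25→1.75]: (58.60+52.76)/2 × 0.5 = 27.84
  [1.75→3.25]: (52.76+38.51)/2 × 1.5 = 68.4525
  Sum = 180.3175 µg/mL·h
IV tail: 38.51/0.21 = 183.381; AUC_iv,0→∞ = 180.3175 + 183.381 = 363.6985 µg/mL·h
Trapezoidal AUC_0→9.5 (buccal film):
  [0→2]: (0.00+4.68)/2 × 2 = 4.68
  [2→6]: (4.68+2.52)/2 × 4 = 14.4
  [6→8]: (2.52+1.67)/2 × 2 = 4.19
  [8→9.5]: (1.67+1.22)/2 × 1.5 = 2.1675
  Sum = 25.4375 µg/mL·h
buccal film tail: 1.22/0.21 = 5.810; AUC_ev,0→∞ = 25.4375 + 5.810 = 31.2475 µg/mL·h
F = (AUC_ev/D_ev)/(AUC_iv/D_iv) = (31.2475/50)/(363.6985/25) = 0.62495/14.54794 = 0.0430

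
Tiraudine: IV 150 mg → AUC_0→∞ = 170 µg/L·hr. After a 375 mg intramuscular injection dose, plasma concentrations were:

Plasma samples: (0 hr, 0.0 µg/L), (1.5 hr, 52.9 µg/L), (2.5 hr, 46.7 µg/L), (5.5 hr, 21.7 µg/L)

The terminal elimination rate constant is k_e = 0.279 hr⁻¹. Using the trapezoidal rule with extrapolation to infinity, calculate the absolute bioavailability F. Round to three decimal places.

F = 0.635

Trapezoidal AUC_0→5.5 (intramuscular injection):
  [0→1.5]: (0.0+52.9)/2 × 1.5 = 39.675
  [1.5→2.5]: (52.9+46.7)/2 × 1 = 49.8
  [2.5→5.5]: (46.7+21.7)/2 × 3 = 102.6
  Sum = 192.075 µg/L·hr
Tail: C_last/k_e = 21.7/0.279 = 77.778
AUC_0→∞ (intramuscular injection) = 192.075 + 77.778 = 269.853 µg/L·hr
F = (AUC_ev/D_ev)/(AUC_iv/D_iv) = (269.853/375)/(170/150) = 0.719608/1.13333 = 0.6350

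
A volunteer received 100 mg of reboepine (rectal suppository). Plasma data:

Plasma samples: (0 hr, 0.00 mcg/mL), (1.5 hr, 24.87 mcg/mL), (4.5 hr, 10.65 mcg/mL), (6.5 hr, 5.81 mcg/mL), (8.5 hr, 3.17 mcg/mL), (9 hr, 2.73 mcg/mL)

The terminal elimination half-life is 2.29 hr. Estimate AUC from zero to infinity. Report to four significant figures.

Trapezoidal AUC_0→9:
  [0→1.5]: (0.00+24.87)/2 × 1.5 = 18.6525
  [1.5→4.5]: (24.87+10.65)/2 × 3 = 53.28
  [4.5→6.5]: (10.65+5.81)/2 × 2 = 16.46
  [6.5→8.5]: (5.81+3.17)/2 × 2 = 8.98
  [8.5→9]: (3.17+2.73)/2 × 0.5 = 1.475
  Sum = 98.8475 mcg/mL·hr
k_e = ln2 / t½ = 0.693147 / 2.29 = 0.3027 hr^-1
Extrapolated tail: C_last / k_e = 2.73 / 0.3027 = 9.019
AUC_0→∞ = 98.8475 + 9.019 = 107.8665 mcg/mL·hr

AUC = 107.9 mcg/mL·hr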